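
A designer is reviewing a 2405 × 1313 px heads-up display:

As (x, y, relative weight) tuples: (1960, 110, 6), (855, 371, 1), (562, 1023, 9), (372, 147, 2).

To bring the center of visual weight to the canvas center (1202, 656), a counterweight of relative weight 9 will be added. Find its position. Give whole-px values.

(1560, 798)

With the counterweight, Σw becomes 6 + 1 + 9 + 2 + 9 = 27.
x: need Σw·x = 27·1202 = 32454. Existing = 6·1960 + 1·855 + 9·562 + 2·372 = 18417. Remainder 14037 / 9 ≈ 1559.67.
y: need Σw·y = 27·656 = 17712. Existing = 6·110 + 1·371 + 9·1023 + 2·147 = 10532. Remainder 7180 / 9 ≈ 797.78.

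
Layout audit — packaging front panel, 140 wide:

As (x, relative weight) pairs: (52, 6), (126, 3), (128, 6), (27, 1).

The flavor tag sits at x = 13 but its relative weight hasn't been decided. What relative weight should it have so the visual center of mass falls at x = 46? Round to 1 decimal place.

w ≈ 22.7

Existing Σw = 16 (6 + 3 + 6 + 1); existing moment 6·52 + 3·126 + 6·128 + 1·27 = 1485.
For the centroid to hit 46: (1485 + w·13) / (16 + w) = 46.
So w = (46·16 − 1485)/(13 − 46) = -749/-33 ≈ 22.70.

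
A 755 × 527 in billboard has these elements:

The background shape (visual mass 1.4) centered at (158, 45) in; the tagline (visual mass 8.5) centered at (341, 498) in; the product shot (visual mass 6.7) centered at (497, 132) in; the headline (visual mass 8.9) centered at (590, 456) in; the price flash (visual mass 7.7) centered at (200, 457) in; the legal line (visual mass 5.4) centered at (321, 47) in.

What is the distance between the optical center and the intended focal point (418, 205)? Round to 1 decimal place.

≈ 135.5 in

Σw = 1.4 + 8.5 + 6.7 + 8.9 + 7.7 + 5.4 = 38.6.
x-moment: 1.4·158 + 8.5·341 + 6.7·497 + 8.9·590 + 7.7·200 + 5.4·321 = 14974.0; centroid 14974.0/38.6 ≈ 387.93.
y-moment: 1.4·45 + 8.5·498 + 6.7·132 + 8.9·456 + 7.7·457 + 5.4·47 = 13011.5; centroid 13011.5/38.6 ≈ 337.09.
Relative to (418, 205): Δ = (-30.07, 132.09); |Δ| = √(-30.07² + 132.09²) ≈ 135.47.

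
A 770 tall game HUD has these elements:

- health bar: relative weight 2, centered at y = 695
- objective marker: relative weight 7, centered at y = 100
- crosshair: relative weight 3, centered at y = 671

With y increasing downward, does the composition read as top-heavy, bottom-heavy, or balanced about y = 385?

Total weight = 2 + 7 + 3 = 12.
y: (2·695 + 7·100 + 3·671) / 12 = 4103 / 12 ≈ 341.92
341.9 vs midline 385 → top-heavy.

top-heavy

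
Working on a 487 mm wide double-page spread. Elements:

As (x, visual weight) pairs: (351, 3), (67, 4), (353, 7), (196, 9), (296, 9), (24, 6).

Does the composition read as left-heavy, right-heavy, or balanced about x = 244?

Σw = 3 + 4 + 7 + 9 + 9 + 6 = 38.
x: moment 8364 / weight 38 ≈ 220.11
Since 220.1 is left of 244, the composition reads left-heavy.

left-heavy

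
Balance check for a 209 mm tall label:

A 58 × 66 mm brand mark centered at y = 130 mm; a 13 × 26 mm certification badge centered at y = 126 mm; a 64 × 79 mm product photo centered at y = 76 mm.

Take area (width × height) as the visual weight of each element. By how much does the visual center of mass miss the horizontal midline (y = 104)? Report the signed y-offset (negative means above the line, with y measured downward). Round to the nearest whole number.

≈ -4 mm

Areas: brand mark 58·66 = 3828, certification badge 13·26 = 338, product photo 64·79 = 5056. Total weight = 9222.
y-moment: 3828·130 + 338·126 + 5056·76 = 924484; centroid 924484/9222 ≈ 100.25.
Offset from y = 104: 100.25 − 104 ≈ -3.75.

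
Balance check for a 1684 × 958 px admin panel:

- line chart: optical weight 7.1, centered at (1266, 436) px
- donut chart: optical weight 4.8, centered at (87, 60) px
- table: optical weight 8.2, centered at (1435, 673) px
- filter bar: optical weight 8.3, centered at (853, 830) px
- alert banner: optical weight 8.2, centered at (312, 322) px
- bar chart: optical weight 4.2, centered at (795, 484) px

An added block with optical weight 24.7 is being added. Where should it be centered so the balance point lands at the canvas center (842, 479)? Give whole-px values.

With the added block, Σw becomes 7.1 + 4.8 + 8.2 + 8.3 + 8.2 + 4.2 + 24.7 = 65.5.
x: target moment 65.5×842 = 55151.0; current 7.1·1266 + 4.8·87 + 8.2·1435 + 8.3·853 + 8.2·312 + 4.2·795 = 34150.5; the added block supplies 21000.5, so x = 21000.5/24.7 ≈ 850.22.
y: target moment 65.5×479 = 31374.5; current 7.1·436 + 4.8·60 + 8.2·673 + 8.3·830 + 8.2·322 + 4.2·484 = 20464.4; the added block supplies 10910.1, so y = 10910.1/24.7 ≈ 441.70.

(850, 442)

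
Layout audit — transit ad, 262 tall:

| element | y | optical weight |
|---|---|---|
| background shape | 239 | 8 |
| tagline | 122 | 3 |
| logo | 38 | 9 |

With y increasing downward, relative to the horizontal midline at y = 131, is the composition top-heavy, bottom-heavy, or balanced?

balanced

Weights sum to 8 + 3 + 9 = 20.
Σw·y = 8·239 + 3·122 + 9·38 = 2620, so ȳ = 2620/20 ≈ 131.00.
The centroid 131.00 matches the midline at 131, so the layout is balanced.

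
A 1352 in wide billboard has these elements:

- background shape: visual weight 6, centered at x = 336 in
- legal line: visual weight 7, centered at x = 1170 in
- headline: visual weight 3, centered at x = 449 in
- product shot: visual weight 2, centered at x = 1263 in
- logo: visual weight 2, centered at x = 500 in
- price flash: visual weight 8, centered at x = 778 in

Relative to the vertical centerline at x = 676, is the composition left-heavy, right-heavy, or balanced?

right-heavy

Weights sum to 6 + 7 + 3 + 2 + 2 + 8 = 28.
x: moment 21303 / weight 28 ≈ 760.82
Since 760.8 is right of 676, the composition reads right-heavy.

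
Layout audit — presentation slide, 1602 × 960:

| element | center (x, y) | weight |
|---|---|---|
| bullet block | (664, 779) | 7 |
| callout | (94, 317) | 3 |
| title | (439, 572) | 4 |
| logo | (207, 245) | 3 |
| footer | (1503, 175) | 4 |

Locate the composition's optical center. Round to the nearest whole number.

Σw = 7 + 3 + 4 + 3 + 4 = 21.
x-moment: 7·664 + 3·94 + 4·439 + 3·207 + 4·1503 = 13319; centroid 13319/21 ≈ 634.24.
y-moment: 7·779 + 3·317 + 4·572 + 3·245 + 4·175 = 10127; centroid 10127/21 ≈ 482.24.

(634, 482)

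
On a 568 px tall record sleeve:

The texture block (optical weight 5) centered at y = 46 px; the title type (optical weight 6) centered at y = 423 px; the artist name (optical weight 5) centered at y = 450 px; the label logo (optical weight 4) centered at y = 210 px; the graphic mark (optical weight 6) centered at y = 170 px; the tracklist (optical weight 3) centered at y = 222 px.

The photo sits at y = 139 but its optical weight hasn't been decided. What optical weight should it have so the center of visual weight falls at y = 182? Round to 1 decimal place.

Existing Σw = 29 (5 + 6 + 5 + 4 + 6 + 3); existing moment 5·46 + 6·423 + 5·450 + 4·210 + 6·170 + 3·222 = 7544.
For the centroid to hit 182: (7544 + w·139) / (29 + w) = 182.
So w = (182·29 − 7544)/(139 − 182) = -2266/-43 ≈ 52.70.

w ≈ 52.7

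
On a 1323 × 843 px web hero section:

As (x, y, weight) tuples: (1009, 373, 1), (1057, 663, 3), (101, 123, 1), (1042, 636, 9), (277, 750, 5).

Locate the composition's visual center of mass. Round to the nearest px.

(792, 629)

Weights sum to 1 + 3 + 1 + 9 + 5 = 19.
Σw·x = 1·1009 + 3·1057 + 1·101 + 9·1042 + 5·277 = 15044, so x̄ = 15044/19 ≈ 791.79.
Σw·y = 1·373 + 3·663 + 1·123 + 9·636 + 5·750 = 11959, so ȳ = 11959/19 ≈ 629.42.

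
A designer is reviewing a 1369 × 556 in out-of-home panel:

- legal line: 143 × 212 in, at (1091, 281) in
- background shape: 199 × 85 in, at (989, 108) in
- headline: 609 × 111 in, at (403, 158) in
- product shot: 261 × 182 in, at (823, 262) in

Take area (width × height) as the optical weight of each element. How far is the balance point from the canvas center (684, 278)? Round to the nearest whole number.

Areas → weights: legal line 143·212 = 30316, background shape 199·85 = 16915, headline 609·111 = 67599, product shot 261·182 = 47502; Σw = 162332.
Σw·x = 30316·1091 + 16915·989 + 67599·403 + 47502·823 = 116140234, so x̄ = 116140234/162332 ≈ 715.45.
Σw·y = 30316·281 + 16915·108 + 67599·158 + 47502·262 = 33471782, so ȳ = 33471782/162332 ≈ 206.19.
From (684, 278): dx = 31.45, dy = -71.81, so the distance is √(dx²+dy²) ≈ 78.39.

≈ 78 in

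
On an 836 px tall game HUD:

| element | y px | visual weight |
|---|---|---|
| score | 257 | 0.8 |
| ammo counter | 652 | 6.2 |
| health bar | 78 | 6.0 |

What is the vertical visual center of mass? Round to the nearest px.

y ≈ 363

Total weight = 0.8 + 6.2 + 6.0 = 13.0.
y-moment: 0.8·257 + 6.2·652 + 6.0·78 = 4716.0; centroid 4716.0/13.0 ≈ 362.77.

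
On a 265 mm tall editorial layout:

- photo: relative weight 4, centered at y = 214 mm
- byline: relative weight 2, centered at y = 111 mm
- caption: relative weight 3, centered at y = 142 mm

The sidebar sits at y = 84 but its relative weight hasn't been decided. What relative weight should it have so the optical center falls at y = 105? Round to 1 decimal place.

w ≈ 26.6

Fixed elements: Σw = 4 + 2 + 3 = 9, Σw·y = 4·214 + 2·111 + 3·142 = 1504.
For the centroid to hit 105: (1504 + w·84) / (9 + w) = 105.
So w = (105·9 − 1504)/(84 − 105) = -559/-21 ≈ 26.62.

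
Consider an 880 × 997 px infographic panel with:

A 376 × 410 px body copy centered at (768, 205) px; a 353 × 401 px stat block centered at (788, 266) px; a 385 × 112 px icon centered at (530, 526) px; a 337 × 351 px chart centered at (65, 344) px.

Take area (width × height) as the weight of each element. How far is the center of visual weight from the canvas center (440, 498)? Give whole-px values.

Areas → weights: body copy 376·410 = 154160, stat block 353·401 = 141553, icon 385·112 = 43120, chart 337·351 = 118287; Σw = 457120.
Σw·x = 154160·768 + 141553·788 + 43120·530 + 118287·65 = 260480899, so x̄ = 260480899/457120 ≈ 569.83.
Σw·y = 154160·205 + 141553·266 + 43120·526 + 118287·344 = 132627746, so ȳ = 132627746/457120 ≈ 290.14.
From (440, 498): dx = 129.83, dy = -207.86, so the distance is √(dx²+dy²) ≈ 245.08.

≈ 245 px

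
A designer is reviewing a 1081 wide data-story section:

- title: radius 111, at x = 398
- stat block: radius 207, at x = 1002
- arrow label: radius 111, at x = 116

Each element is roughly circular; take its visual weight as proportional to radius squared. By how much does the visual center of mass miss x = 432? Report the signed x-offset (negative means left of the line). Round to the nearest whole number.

≈ 298

Weights ∝ r²: title 111² = 12321, stat block 207² = 42849, arrow label 111² = 12321; Σw = 67491.
x: (12321·398 + 42849·1002 + 12321·116) / 67491 = 49267692 / 67491 ≈ 729.99
Offset from x = 432: 729.99 − 432 ≈ 297.99.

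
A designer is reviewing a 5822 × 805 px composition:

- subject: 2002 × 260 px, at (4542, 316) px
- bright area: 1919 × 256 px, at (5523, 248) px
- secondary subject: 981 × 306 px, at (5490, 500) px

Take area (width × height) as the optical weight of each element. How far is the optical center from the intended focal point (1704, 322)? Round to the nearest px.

≈ 3422 px

Areas: subject 2002·260 = 520520, bright area 1919·256 = 491264, secondary subject 981·306 = 300186. Total weight = 1311970.
Σw·x = 520520·4542 + 491264·5523 + 300186·5490 = 6725474052, so x̄ = 6725474052/1311970 ≈ 5126.24.
Σw·y = 520520·316 + 491264·248 + 300186·500 = 436410792, so ȳ = 436410792/1311970 ≈ 332.64.
Relative to (1704, 322): Δ = (3422.24, 10.64); |Δ| = √(3422.24² + 10.64²) ≈ 3422.26.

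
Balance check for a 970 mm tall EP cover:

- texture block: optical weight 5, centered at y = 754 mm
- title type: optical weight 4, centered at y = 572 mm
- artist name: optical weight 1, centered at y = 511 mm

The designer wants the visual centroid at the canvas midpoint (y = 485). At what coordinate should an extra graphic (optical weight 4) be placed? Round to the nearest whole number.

y ≈ 55

New total weight: (5 + 4 + 1) + 4 = 14.
y: need Σw·y = 14·485 = 6790. Existing = 5·754 + 4·572 + 1·511 = 6569. Remainder 221 / 4 ≈ 55.25.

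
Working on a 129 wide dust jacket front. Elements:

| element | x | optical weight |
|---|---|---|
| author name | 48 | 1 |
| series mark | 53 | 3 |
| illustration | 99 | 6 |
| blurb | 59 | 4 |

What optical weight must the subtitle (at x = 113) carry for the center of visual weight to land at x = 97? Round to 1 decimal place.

w ≈ 20.1

Known weights sum to 1 + 3 + 6 + 4 = 14; their moment is 1·48 + 3·53 + 6·99 + 4·59 = 1037.
Balance at x = 97 requires (1037 + w·113) / (14 + w) = 97.
So w = (97·14 − 1037)/(113 − 97) = 321/16 ≈ 20.06.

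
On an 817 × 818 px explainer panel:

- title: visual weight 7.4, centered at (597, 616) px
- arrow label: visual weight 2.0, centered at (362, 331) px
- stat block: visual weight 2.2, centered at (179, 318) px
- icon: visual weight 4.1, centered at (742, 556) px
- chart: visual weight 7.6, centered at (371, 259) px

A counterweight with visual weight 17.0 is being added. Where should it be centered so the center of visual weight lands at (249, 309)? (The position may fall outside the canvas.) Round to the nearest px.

(-80, 134)

New total weight: (7.4 + 2.0 + 2.2 + 4.1 + 7.6) + 17.0 = 40.3.
Along x: (11397.4 + 17.0·x) / 40.3 = 249 (existing moment 7.4·597 + 2.0·362 + 2.2·179 + 4.1·742 + 7.6·371 = 11397.4) ⇒ x = (10034.7 − 11397.4) / 17.0 ≈ -80.16.
Along y: (10168.0 + 17.0·y) / 40.3 = 309 (existing moment 7.4·616 + 2.0·331 + 2.2·318 + 4.1·556 + 7.6·259 = 10168.0) ⇒ y = (12452.7 − 10168.0) / 17.0 ≈ 134.39.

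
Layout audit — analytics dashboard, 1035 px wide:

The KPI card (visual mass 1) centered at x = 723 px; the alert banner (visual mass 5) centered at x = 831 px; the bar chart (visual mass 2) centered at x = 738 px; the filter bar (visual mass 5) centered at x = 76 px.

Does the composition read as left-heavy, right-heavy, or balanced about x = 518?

balanced

Σw = 1 + 5 + 2 + 5 = 13.
Σw·x = 1·723 + 5·831 + 2·738 + 5·76 = 6734, so x̄ = 6734/13 ≈ 518.00.
The centroid 518.00 matches the midline at 518, so the layout is balanced.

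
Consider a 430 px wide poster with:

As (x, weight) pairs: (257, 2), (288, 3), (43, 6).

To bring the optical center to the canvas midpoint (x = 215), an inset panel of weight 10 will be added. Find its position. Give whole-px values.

After adding the inset panel, total weight = 2 + 3 + 6 + 10 = 21.
x: need Σw·x = 21·215 = 4515. Existing = 2·257 + 3·288 + 6·43 = 1636. Remainder 2879 / 10 ≈ 287.90.

x ≈ 288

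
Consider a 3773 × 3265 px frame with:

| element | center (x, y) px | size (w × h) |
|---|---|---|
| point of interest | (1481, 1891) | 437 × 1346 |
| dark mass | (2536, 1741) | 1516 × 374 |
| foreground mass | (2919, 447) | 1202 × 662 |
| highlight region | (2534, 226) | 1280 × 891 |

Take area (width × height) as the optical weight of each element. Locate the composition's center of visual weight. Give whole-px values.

Taking area as weight: point of interest 437·1346 = 588202, dark mass 1516·374 = 566984, foreground mass 1202·662 = 795724, highlight region 1280·891 = 1140480. Sum 3091390.
x-moment: 588202·1481 + 566984·2536 + 795724·2919 + 1140480·2534 = 7521693262; centroid 7521693262/3091390 ≈ 2433.11.
y-moment: 588202·1891 + 566984·1741 + 795724·447 + 1140480·226 = 2712846234; centroid 2712846234/3091390 ≈ 877.55.

(2433, 878)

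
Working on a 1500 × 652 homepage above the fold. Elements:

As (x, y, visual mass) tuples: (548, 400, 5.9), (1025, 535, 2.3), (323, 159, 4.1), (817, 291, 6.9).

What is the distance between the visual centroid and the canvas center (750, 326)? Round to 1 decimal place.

Σw = 5.9 + 2.3 + 4.1 + 6.9 = 19.2.
x: (5.9·548 + 2.3·1025 + 4.1·323 + 6.9·817) / 19.2 = 12552.3 / 19.2 ≈ 653.77
y: (5.9·400 + 2.3·535 + 4.1·159 + 6.9·291) / 19.2 = 6250.3 / 19.2 ≈ 325.54
Offset from (750, 326): Δx ≈ -96.23, Δy ≈ -0.46; distance = √(Δx² + Δy²) ≈ 96.24.

≈ 96.2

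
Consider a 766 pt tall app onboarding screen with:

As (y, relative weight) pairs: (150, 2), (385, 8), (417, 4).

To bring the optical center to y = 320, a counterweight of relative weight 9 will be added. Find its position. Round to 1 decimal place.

y ≈ 256.9

After adding the counterweight, total weight = 2 + 8 + 4 + 9 = 23.
Along y: (5048 + 9·y) / 23 = 320 (existing moment 2·150 + 8·385 + 4·417 = 5048) ⇒ y = (7360 − 5048) / 9 ≈ 256.89.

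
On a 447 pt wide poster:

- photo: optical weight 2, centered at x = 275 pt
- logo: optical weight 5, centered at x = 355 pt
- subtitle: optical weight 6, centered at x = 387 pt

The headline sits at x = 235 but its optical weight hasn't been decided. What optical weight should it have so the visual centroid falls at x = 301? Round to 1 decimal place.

w ≈ 11.1

Fixed elements: Σw = 2 + 5 + 6 = 13, Σw·x = 2·275 + 5·355 + 6·387 = 4647.
Balance at x = 301 requires (4647 + w·235) / (13 + w) = 301.
Rearranging, w·(235 − 301) = 301·13 − 4647 = -734, so w ≈ -734/-66 = 11.12.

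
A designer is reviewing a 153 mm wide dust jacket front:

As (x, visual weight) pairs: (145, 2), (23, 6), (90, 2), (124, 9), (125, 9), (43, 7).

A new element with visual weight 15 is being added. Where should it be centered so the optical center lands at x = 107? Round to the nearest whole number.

x ≈ 147

With the new element, Σw becomes 2 + 6 + 2 + 9 + 9 + 7 + 15 = 50.
Along x: (3150 + 15·x) / 50 = 107 (existing moment 2·145 + 6·23 + 2·90 + 9·124 + 9·125 + 7·43 = 3150) ⇒ x = (5350 − 3150) / 15 ≈ 146.67.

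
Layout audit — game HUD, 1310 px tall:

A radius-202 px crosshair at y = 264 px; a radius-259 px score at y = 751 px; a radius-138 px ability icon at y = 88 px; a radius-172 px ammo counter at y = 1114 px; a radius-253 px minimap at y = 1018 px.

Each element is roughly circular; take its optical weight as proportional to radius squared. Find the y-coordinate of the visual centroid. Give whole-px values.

r² weights: crosshair 202² = 40804, score 259² = 67081, ability icon 138² = 19044, ammo counter 172² = 29584, minimap 253² = 64009. Total = 220522.
y: (40804·264 + 67081·751 + 19044·88 + 29584·1114 + 64009·1018) / 220522 = 160943697 / 220522 ≈ 729.83

y ≈ 730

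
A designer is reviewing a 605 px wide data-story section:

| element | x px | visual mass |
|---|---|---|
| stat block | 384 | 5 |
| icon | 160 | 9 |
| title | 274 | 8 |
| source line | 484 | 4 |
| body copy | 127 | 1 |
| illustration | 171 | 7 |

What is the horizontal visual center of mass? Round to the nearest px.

x ≈ 259

Total weight = 5 + 9 + 8 + 4 + 1 + 7 = 34.
x: (5·384 + 9·160 + 8·274 + 4·484 + 1·127 + 7·171) / 34 = 8812 / 34 ≈ 259.18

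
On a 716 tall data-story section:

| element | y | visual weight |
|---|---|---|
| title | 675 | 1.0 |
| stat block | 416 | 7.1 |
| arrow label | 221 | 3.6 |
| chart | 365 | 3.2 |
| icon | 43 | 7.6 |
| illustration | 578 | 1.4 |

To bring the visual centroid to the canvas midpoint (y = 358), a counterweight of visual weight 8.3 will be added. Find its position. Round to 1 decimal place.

With the counterweight, Σw becomes 1.0 + 7.1 + 3.6 + 3.2 + 7.6 + 1.4 + 8.3 = 32.2.
y: need Σw·y = 32.2·358 = 11527.6. Existing = 1.0·675 + 7.1·416 + 3.6·221 + 3.2·365 + 7.6·43 + 1.4·578 = 6728.2. Remainder 4799.4 / 8.3 ≈ 578.24.

y ≈ 578.2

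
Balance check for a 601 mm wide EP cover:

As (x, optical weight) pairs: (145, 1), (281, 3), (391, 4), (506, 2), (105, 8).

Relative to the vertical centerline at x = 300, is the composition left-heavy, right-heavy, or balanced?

Σw = 1 + 3 + 4 + 2 + 8 = 18.
x-moment: 1·145 + 3·281 + 4·391 + 2·506 + 8·105 = 4404; centroid 4404/18 ≈ 244.67.
244.7 vs midline 300 → left-heavy.

left-heavy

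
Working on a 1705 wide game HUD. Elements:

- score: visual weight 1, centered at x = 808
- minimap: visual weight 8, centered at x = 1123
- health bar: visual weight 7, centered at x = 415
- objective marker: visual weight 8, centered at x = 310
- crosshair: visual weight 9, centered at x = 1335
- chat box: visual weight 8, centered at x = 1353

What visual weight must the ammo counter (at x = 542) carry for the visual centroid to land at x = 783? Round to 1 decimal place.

w ≈ 24.5

Known weights sum to 1 + 8 + 7 + 8 + 9 + 8 = 41; their moment is 1·808 + 8·1123 + 7·415 + 8·310 + 9·1335 + 8·1353 = 38016.
Balance at x = 783 requires (38016 + w·542) / (41 + w) = 783.
Rearranging, w·(542 − 783) = 783·41 − 38016 = -5913, so w ≈ -5913/-241 = 24.54.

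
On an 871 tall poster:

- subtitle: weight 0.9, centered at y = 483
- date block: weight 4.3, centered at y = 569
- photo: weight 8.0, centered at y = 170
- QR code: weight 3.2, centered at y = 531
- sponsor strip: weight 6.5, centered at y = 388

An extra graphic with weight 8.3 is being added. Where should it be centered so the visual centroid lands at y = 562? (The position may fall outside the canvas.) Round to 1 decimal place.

After adding the extra graphic, total weight = 0.9 + 4.3 + 8.0 + 3.2 + 6.5 + 8.3 = 31.2.
y: target moment 31.2×562 = 17534.4; current 0.9·483 + 4.3·569 + 8.0·170 + 3.2·531 + 6.5·388 = 8462.6; the extra graphic supplies 9071.8, so y = 9071.8/8.3 ≈ 1092.99.

y ≈ 1093.0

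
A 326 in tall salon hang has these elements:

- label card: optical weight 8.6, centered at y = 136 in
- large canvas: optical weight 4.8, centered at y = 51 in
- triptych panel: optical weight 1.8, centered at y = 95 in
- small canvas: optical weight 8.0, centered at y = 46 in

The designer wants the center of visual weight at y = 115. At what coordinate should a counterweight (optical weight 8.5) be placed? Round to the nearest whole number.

y ≈ 199

New total weight: (8.6 + 4.8 + 1.8 + 8.0) + 8.5 = 31.7.
y: need Σw·y = 31.7·115 = 3645.5. Existing = 8.6·136 + 4.8·51 + 1.8·95 + 8.0·46 = 1953.4. Remainder 1692.1 / 8.5 ≈ 199.07.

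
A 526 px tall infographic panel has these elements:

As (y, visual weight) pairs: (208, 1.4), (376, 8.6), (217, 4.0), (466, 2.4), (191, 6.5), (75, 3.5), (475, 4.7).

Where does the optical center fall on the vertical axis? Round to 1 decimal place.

Total weight = 1.4 + 8.6 + 4.0 + 2.4 + 6.5 + 3.5 + 4.7 = 31.1.
y-moment: 1.4·208 + 8.6·376 + 4.0·217 + 2.4·466 + 6.5·191 + 3.5·75 + 4.7·475 = 9247.7; centroid 9247.7/31.1 ≈ 297.35.

y ≈ 297.4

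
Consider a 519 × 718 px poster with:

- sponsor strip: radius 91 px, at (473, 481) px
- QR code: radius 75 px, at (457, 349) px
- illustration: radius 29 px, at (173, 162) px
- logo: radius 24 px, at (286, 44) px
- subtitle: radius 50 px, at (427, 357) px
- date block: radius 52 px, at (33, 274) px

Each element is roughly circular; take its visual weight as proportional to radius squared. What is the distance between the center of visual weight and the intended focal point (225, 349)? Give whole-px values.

Weights ∝ r²: sponsor strip 91² = 8281, QR code 75² = 5625, illustration 29² = 841, logo 24² = 576, subtitle 50² = 2500, date block 52² = 2704; Σw = 20527.
Σw·x = 8281·473 + 5625·457 + 841·173 + 576·286 + 2500·427 + 2704·33 = 7954499, so x̄ = 7954499/20527 ≈ 387.51.
Σw·y = 8281·481 + 5625·349 + 841·162 + 576·44 + 2500·357 + 2704·274 = 7741268, so ȳ = 7741268/20527 ≈ 377.13.
Relative to (225, 349): Δ = (162.51, 28.13); |Δ| = √(162.51² + 28.13²) ≈ 164.93.

≈ 165 px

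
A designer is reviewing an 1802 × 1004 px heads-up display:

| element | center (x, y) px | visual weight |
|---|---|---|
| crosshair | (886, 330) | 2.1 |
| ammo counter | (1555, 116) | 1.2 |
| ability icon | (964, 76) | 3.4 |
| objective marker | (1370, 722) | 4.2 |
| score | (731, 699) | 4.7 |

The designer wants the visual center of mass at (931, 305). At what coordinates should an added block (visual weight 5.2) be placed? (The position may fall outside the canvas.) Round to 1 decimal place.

(609.8, -204.7)

After adding the added block, total weight = 2.1 + 1.2 + 3.4 + 4.2 + 4.7 + 5.2 = 20.8.
Along x: (16193.9 + 5.2·x) / 20.8 = 931 (existing moment 2.1·886 + 1.2·1555 + 3.4·964 + 4.2·1370 + 4.7·731 = 16193.9) ⇒ x = (19364.8 − 16193.9) / 5.2 ≈ 609.79.
Along y: (7408.3 + 5.2·y) / 20.8 = 305 (existing moment 2.1·330 + 1.2·116 + 3.4·76 + 4.2·722 + 4.7·699 = 7408.3) ⇒ y = (6344.0 − 7408.3) / 5.2 ≈ -204.67.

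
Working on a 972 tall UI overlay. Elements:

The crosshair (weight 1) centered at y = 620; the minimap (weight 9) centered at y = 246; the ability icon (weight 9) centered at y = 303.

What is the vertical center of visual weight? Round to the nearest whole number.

Total weight = 1 + 9 + 9 = 19.
y-moment: 1·620 + 9·246 + 9·303 = 5561; centroid 5561/19 ≈ 292.68.

y ≈ 293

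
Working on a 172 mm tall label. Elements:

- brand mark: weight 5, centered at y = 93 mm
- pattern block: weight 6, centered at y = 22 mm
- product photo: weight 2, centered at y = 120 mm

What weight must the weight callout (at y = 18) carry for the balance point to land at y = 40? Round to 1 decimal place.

Fixed elements: Σw = 5 + 6 + 2 = 13, Σw·y = 5·93 + 6·22 + 2·120 = 837.
For the centroid to hit 40: (837 + w·18) / (13 + w) = 40.
So w = (40·13 − 837)/(18 − 40) = -317/-22 ≈ 14.41.

w ≈ 14.4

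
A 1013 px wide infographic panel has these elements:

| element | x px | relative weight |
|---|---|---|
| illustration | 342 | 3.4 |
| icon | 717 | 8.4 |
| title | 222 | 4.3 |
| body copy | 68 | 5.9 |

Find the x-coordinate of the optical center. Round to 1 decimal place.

x ≈ 388.2

Weights sum to 3.4 + 8.4 + 4.3 + 5.9 = 22.0.
x-moment: 3.4·342 + 8.4·717 + 4.3·222 + 5.9·68 = 8541.4; centroid 8541.4/22.0 ≈ 388.25.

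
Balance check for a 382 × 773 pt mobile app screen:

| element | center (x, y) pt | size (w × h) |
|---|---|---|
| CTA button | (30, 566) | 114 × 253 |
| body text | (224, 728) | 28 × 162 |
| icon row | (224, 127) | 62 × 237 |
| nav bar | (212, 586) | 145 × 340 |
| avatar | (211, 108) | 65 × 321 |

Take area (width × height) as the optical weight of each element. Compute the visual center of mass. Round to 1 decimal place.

Areas: CTA button 114·253 = 28842, body text 28·162 = 4536, icon row 62·237 = 14694, nav bar 145·340 = 49300, avatar 65·321 = 20865. Total weight = 118237.
x-moment: 28842·30 + 4536·224 + 14694·224 + 49300·212 + 20865·211 = 20026895; centroid 20026895/118237 ≈ 169.38.
y-moment: 28842·566 + 4536·728 + 14694·127 + 49300·586 + 20865·108 = 52636138; centroid 52636138/118237 ≈ 445.17.

(169.4, 445.2)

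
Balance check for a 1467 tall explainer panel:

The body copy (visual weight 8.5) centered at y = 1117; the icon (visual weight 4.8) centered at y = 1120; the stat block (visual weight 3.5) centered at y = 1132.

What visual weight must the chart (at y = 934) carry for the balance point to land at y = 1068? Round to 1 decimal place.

Existing Σw = 16.8 (8.5 + 4.8 + 3.5); existing moment 8.5·1117 + 4.8·1120 + 3.5·1132 = 18832.5.
Balance at y = 1068 requires (18832.5 + w·934) / (16.8 + w) = 1068.
Rearranging, w·(934 − 1068) = 1068·16.8 − 18832.5 = -890.1, so w ≈ -890.1/-134 = 6.64.

w ≈ 6.6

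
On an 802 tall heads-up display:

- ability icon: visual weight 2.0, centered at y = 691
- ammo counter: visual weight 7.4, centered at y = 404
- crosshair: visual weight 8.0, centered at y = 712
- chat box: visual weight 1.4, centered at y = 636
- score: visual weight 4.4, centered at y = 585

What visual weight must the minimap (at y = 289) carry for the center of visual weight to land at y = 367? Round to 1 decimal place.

w ≈ 64.3

Existing Σw = 23.2 (2.0 + 7.4 + 8.0 + 1.4 + 4.4); existing moment 2.0·691 + 7.4·404 + 8.0·712 + 1.4·636 + 4.4·585 = 13532.0.
Set Σw·y/Σw = 367: (13532.0 + 289w) = 367·(23.2 + w).
Solving: w = (367·23.2 − 13532.0) / (289 − 367) = -5017.6 / -78 ≈ 64.33.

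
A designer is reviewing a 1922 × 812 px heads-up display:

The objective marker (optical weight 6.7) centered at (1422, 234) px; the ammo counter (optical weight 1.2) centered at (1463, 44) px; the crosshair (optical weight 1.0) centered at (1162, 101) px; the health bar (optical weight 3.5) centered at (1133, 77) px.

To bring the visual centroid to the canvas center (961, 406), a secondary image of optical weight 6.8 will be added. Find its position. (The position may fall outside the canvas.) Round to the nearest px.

(300, 854)

New total weight: (6.7 + 1.2 + 1.0 + 3.5) + 6.8 = 19.2.
x: target moment 19.2×961 = 18451.2; current 6.7·1422 + 1.2·1463 + 1.0·1162 + 3.5·1133 = 16410.5; the secondary image supplies 2040.7, so x = 2040.7/6.8 ≈ 300.10.
y: target moment 19.2×406 = 7795.2; current 6.7·234 + 1.2·44 + 1.0·101 + 3.5·77 = 1991.1; the secondary image supplies 5804.1, so y = 5804.1/6.8 ≈ 853.54.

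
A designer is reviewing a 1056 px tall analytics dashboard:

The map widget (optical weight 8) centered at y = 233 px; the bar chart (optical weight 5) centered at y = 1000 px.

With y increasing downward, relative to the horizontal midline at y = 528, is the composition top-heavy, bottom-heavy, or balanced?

balanced

Total weight = 8 + 5 = 13.
y: (8·233 + 5·1000) / 13 = 6864 / 13 ≈ 528.00
The centroid 528.00 matches the midline at 528, so the layout is balanced.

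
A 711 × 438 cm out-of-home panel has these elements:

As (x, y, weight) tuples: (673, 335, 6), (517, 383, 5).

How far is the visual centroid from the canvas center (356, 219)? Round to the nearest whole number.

Weights sum to 6 + 5 = 11.
x: (6·673 + 5·517) / 11 = 6623 / 11 ≈ 602.09
y: (6·335 + 5·383) / 11 = 3925 / 11 ≈ 356.82
From (356, 219): dx = 246.09, dy = 137.82, so the distance is √(dx²+dy²) ≈ 282.05.

≈ 282 cm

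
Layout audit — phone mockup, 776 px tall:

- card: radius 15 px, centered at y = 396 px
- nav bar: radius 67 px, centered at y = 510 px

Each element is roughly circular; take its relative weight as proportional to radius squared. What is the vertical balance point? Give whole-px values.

y ≈ 505

Weights ∝ r²: card 15² = 225, nav bar 67² = 4489; Σw = 4714.
y: (225·396 + 4489·510) / 4714 = 2378490 / 4714 ≈ 504.56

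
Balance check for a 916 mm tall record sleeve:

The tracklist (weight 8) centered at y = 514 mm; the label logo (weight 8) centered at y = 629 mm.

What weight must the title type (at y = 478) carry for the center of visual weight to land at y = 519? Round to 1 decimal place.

Existing Σw = 16 (8 + 8); existing moment 8·514 + 8·629 = 9144.
Set Σw·y/Σw = 519: (9144 + 478w) = 519·(16 + w).
So w = (519·16 − 9144)/(478 − 519) = -840/-41 ≈ 20.49.

w ≈ 20.5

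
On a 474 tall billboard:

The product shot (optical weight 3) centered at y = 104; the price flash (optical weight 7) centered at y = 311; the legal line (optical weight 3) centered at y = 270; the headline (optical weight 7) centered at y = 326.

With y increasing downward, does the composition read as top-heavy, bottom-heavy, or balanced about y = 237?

Weights sum to 3 + 7 + 3 + 7 = 20.
y: (3·104 + 7·311 + 3·270 + 7·326) / 20 = 5581 / 20 ≈ 279.05
Since 279.1 is below (larger y than) 237, the composition reads bottom-heavy.

bottom-heavy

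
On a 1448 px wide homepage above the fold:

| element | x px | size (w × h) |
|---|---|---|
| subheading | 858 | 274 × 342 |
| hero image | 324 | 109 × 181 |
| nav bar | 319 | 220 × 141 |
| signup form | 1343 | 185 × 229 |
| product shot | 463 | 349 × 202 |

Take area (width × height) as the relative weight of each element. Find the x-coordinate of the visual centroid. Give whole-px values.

Taking area as weight: subheading 274·342 = 93708, hero image 109·181 = 19729, nav bar 220·141 = 31020, signup form 185·229 = 42365, product shot 349·202 = 70498. Sum 257320.
x: (93708·858 + 19729·324 + 31020·319 + 42365·1343 + 70498·463) / 257320 = 186225809 / 257320 ≈ 723.71

x ≈ 724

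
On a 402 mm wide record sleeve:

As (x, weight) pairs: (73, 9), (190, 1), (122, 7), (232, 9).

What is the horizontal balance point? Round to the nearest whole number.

x ≈ 146

Total weight = 9 + 1 + 7 + 9 = 26.
Σw·x = 9·73 + 1·190 + 7·122 + 9·232 = 3789, so x̄ = 3789/26 ≈ 145.73.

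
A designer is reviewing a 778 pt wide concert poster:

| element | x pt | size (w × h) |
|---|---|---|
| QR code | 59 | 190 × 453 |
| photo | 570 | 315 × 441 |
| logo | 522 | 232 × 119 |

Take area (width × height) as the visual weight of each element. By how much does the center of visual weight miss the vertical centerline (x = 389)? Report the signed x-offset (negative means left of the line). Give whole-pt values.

≈ 2 pt

Areas → weights: QR code 190·453 = 86070, photo 315·441 = 138915, logo 232·119 = 27608; Σw = 252593.
Σw·x = 86070·59 + 138915·570 + 27608·522 = 98671056, so x̄ = 98671056/252593 ≈ 390.63.
Difference: 390.63 − 389 ≈ 1.63.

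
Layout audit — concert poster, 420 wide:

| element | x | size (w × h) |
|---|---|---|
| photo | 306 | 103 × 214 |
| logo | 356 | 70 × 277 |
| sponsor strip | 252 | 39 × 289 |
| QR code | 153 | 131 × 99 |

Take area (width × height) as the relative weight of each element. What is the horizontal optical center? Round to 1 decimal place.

Taking area as weight: photo 103·214 = 22042, logo 70·277 = 19390, sponsor strip 39·289 = 11271, QR code 131·99 = 12969. Sum 65672.
Σw·x = 22042·306 + 19390·356 + 11271·252 + 12969·153 = 18472241, so x̄ = 18472241/65672 ≈ 281.28.

x ≈ 281.3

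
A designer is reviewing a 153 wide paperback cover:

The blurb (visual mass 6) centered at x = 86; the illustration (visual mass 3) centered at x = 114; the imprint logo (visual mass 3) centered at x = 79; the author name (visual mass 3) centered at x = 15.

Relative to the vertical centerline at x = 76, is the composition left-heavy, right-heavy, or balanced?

balanced

Weights sum to 6 + 3 + 3 + 3 = 15.
x: (6·86 + 3·114 + 3·79 + 3·15) / 15 = 1140 / 15 ≈ 76.00
That equals the midline 76 — balanced.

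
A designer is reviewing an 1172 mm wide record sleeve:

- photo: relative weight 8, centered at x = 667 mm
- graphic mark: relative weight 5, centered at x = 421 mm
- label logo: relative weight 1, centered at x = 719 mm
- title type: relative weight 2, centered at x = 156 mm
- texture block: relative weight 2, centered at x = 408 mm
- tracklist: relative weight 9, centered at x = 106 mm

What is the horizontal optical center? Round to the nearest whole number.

x ≈ 379

Total weight = 8 + 5 + 1 + 2 + 2 + 9 = 27.
Σw·x = 8·667 + 5·421 + 1·719 + 2·156 + 2·408 + 9·106 = 10242, so x̄ = 10242/27 ≈ 379.33.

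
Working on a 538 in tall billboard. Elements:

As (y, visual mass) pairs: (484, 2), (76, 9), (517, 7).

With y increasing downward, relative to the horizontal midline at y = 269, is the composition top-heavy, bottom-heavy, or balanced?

bottom-heavy

Σw = 2 + 9 + 7 = 18.
y-moment: 2·484 + 9·76 + 7·517 = 5271; centroid 5271/18 ≈ 292.83.
Since 292.8 is below (larger y than) 269, the composition reads bottom-heavy.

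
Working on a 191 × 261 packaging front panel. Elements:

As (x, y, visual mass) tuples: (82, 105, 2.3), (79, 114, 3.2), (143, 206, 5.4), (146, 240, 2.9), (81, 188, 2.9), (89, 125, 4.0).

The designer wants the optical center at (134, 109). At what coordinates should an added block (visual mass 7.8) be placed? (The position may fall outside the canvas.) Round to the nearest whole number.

(204, -45)

After adding the added block, total weight = 2.3 + 3.2 + 5.4 + 2.9 + 2.9 + 4.0 + 7.8 = 28.5.
x: target moment 28.5×134 = 3819.0; current 2.3·82 + 3.2·79 + 5.4·143 + 2.9·146 + 2.9·81 + 4.0·89 = 2227.9; the added block supplies 1591.1, so x = 1591.1/7.8 ≈ 203.99.
y: target moment 28.5×109 = 3106.5; current 2.3·105 + 3.2·114 + 5.4·206 + 2.9·240 + 2.9·188 + 4.0·125 = 3459.9; the added block supplies -353.4, so y = -353.4/7.8 ≈ -45.31.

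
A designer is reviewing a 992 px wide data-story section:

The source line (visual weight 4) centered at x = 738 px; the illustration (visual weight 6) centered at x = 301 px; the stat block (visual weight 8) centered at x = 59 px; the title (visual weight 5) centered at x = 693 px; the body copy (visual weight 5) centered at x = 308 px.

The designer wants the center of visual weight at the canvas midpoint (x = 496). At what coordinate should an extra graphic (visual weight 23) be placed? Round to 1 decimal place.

x ≈ 654.8

With the extra graphic, Σw becomes 4 + 6 + 8 + 5 + 5 + 23 = 51.
x: need Σw·x = 51·496 = 25296. Existing = 4·738 + 6·301 + 8·59 + 5·693 + 5·308 = 10235. Remainder 15061 / 23 ≈ 654.83.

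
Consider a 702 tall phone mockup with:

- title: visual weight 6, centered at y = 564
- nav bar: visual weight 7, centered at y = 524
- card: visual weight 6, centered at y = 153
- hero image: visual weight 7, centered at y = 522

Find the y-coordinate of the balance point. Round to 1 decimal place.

y ≈ 447.1

Σw = 6 + 7 + 6 + 7 = 26.
y-moment: 6·564 + 7·524 + 6·153 + 7·522 = 11624; centroid 11624/26 ≈ 447.08.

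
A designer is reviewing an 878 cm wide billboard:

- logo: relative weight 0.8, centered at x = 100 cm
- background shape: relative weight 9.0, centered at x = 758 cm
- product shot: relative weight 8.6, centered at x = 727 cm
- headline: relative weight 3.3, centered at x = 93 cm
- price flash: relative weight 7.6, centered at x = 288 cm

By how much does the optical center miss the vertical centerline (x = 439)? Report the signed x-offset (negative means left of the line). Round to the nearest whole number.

Σw = 0.8 + 9.0 + 8.6 + 3.3 + 7.6 = 29.3.
x: (0.8·100 + 9.0·758 + 8.6·727 + 3.3·93 + 7.6·288) / 29.3 = 15649.9 / 29.3 ≈ 534.13
Difference: 534.13 − 439 ≈ 95.13.

≈ 95 cm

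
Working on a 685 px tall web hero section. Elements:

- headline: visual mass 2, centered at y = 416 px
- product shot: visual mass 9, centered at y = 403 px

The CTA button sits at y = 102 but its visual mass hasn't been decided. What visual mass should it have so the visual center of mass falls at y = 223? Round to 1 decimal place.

w ≈ 16.6

Known weights sum to 2 + 9 = 11; their moment is 2·416 + 9·403 = 4459.
Set Σw·y/Σw = 223: (4459 + 102w) = 223·(11 + w).
Solving: w = (223·11 − 4459) / (102 − 223) = -2006 / -121 ≈ 16.58.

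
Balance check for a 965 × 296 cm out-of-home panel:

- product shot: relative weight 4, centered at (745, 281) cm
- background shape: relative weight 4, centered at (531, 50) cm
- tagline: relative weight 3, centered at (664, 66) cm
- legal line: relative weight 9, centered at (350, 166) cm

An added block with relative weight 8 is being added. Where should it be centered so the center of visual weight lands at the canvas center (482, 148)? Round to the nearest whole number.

With the added block, Σw becomes 4 + 4 + 3 + 9 + 8 = 28.
Along x: (10246 + 8·x) / 28 = 482 (existing moment 4·745 + 4·531 + 3·664 + 9·350 = 10246) ⇒ x = (13496 − 10246) / 8 ≈ 406.25.
Along y: (3016 + 8·y) / 28 = 148 (existing moment 4·281 + 4·50 + 3·66 + 9·166 = 3016) ⇒ y = (4144 − 3016) / 8 ≈ 141.00.

(406, 141)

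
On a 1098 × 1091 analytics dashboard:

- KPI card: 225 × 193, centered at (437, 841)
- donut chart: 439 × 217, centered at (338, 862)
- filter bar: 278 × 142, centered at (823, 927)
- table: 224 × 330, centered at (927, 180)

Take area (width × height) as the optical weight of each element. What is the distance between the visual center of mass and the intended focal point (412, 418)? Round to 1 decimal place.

≈ 315.5

Taking area as weight: KPI card 225·193 = 43425, donut chart 439·217 = 95263, filter bar 278·142 = 39476, table 224·330 = 73920. Sum 252084.
x-moment: 43425·437 + 95263·338 + 39476·823 + 73920·927 = 152188207; centroid 152188207/252084 ≈ 603.72.
y-moment: 43425·841 + 95263·862 + 39476·927 + 73920·180 = 168536983; centroid 168536983/252084 ≈ 668.57.
Offset from (412, 418): Δx ≈ 191.72, Δy ≈ 250.57; distance = √(Δx² + Δy²) ≈ 315.51.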